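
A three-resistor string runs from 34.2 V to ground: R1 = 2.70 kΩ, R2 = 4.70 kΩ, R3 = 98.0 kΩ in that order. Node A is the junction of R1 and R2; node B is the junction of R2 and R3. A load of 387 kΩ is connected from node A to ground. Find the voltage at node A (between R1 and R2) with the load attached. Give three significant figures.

V ≈ 33.1 V

Below node A the series string R2+R3 = 102.7 kΩ sits in parallel with the 387 kΩ load: 81.16 kΩ.
V_A = 34.2 × 81.16/(2.70 + 81.16) = 33.1 V.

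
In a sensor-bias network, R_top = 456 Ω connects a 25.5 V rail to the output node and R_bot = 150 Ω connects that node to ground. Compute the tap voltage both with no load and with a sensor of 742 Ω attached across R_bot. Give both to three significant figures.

Open-circuit: V = 25.5 × 150/(456 + 150) = 6.31 V.
With the load, R_bot becomes R_bot‖R_L = 124.8 Ω, so V = 25.5 × 124.8/580.8 = 5.48 V.

Unloaded: 6.31 V; loaded: 5.48 V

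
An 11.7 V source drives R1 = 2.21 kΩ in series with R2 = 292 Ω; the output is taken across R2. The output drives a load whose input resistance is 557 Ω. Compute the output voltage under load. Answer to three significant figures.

The load sits in parallel with R2: R2‖R_L = (292 × 557) / (292 + 557) = 191.6 Ω.
V_out = 11.7 × 191.6 / (2210 + 191.6) = 11.7 × 191.6/2402 = 0.933 V.
(Unloaded it would have been 1.37 V.)

V_out ≈ 0.933 V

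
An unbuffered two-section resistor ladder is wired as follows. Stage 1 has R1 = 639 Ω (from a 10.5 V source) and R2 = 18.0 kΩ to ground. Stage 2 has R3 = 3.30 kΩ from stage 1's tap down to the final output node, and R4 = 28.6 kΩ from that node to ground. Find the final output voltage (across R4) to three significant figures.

Stage 2 presents R3+R4 = 31900 Ω as a load on stage 1's tap.
Stage 1's lower leg becomes R2‖(R3+R4) = 11510 Ω, so V_mid = 10.5 × 11510/12150 = 9.948 V.
Stage 2 is itself unloaded: V_out = V_mid × R4/(R3+R4) = 9.948 × 28600/31900 = 8.92 V.

V_out ≈ 8.92 V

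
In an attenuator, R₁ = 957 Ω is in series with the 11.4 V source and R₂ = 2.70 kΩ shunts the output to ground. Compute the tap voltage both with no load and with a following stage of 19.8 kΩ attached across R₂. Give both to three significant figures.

Unloaded: 8.42 V; loaded: 8.13 V

Open-circuit: V = 11.4 × 2700/(957 + 2700) = 8.42 V.
With the load, R₂ becomes R₂‖R_L = 2376 Ω, so V = 11.4 × 2376/3333 = 8.13 V.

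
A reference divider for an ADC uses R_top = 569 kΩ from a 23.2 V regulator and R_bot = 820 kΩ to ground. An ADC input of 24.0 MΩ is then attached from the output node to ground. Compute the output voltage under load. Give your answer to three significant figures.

The load sits in parallel with R_bot: R_bot‖R_L = (820 × 24000) / (820 + 24000) = 792.9 kΩ.
V_out = 23.2 × 792.9 / (569 + 792.9) = 23.2 × 792.9/1362 = 13.5 V.

V_out ≈ 13.5 V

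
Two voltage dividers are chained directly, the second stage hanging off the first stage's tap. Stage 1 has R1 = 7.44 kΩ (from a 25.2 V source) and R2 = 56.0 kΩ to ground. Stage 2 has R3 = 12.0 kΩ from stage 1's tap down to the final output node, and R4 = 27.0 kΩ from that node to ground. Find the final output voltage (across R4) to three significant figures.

Stage 2 presents R3+R4 = 39.00 kΩ as a load on stage 1's tap.
Stage 1's lower leg becomes R2‖(R3+R4) = 22.99 kΩ, so V_mid = 25.2 × 22.99/30.43 = 19.04 V.
Stage 2 is itself unloaded: V_out = V_mid × R4/(R3+R4) = 19.04 × 27.0/39.00 = 13.2 V.

V_out ≈ 13.2 V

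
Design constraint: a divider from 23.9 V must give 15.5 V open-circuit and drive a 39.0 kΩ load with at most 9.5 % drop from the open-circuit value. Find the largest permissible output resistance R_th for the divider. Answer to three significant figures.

Loading drop = R_th/(R_th + R_L) ≤ 0.0950, so R_th ≤ R_L · ε/(1−ε) = 39.0 kΩ × 0.0950/0.9050 = 4.09 kΩ.

R_th ≤ 4.09 kΩ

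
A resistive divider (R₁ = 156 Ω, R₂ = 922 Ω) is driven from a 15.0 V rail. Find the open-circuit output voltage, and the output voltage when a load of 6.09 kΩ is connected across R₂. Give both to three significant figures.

Open-circuit: V = 15.0 × 922/(156 + 922) = 12.8 V.
With the load, R₂ becomes R₂‖R_L = 800.8 Ω, so V = 15.0 × 800.8/956.8 = 12.6 V.

Unloaded: 12.8 V; loaded: 12.6 V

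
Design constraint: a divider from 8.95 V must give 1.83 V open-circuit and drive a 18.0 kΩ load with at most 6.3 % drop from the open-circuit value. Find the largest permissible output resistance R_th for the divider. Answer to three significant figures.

Loading drop = R_th/(R_th + R_L) ≤ 0.0630, so R_th ≤ R_L · ε/(1−ε) = 18.0 kΩ × 0.0630/0.9370 = 1.21 kΩ.

R_th ≤ 1.21 kΩ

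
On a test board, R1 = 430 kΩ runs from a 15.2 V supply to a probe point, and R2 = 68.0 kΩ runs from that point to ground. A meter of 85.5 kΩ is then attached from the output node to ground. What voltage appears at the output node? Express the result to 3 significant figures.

The load sits in parallel with R2: R2‖R_L = (68.0 × 85.5) / (68.0 + 85.5) = 37.88 kΩ.
V_out = 15.2 × 37.88 / (430 + 37.88) = 15.2 × 37.88/467.9 = 1.23 V.

V_out ≈ 1.23 V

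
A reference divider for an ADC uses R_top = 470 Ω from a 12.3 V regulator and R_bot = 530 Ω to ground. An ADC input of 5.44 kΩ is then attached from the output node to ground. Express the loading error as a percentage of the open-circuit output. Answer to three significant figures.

The divider's output (Thévenin) resistance is R_top‖R_bot = 249.1 Ω.
Fractional drop under load = R_th/(R_th + R_L) = 249.1 / (249.1 + 5440) = 0.04379.
So the output falls by 4.38 %.

4.38 %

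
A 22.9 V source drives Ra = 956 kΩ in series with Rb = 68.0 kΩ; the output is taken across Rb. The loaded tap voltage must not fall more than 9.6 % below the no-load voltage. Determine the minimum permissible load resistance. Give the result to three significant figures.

R_L(min) ≈ 598 kΩ

Output resistance R_th = Ra‖Rb = (956 × 68.0)/1024 = 63.48 kΩ.
The fractional drop is R_th/(R_th + R_L); requiring this ≤ 0.0960 gives R_L ≥ R_th(1/0.0960 − 1) = 63.48 × 9.417 = 598 kΩ.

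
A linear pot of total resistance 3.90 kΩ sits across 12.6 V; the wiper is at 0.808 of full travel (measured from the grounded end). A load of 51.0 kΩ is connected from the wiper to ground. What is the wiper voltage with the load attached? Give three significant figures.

The wiper splits the pot into (1−α)R = 748.8 Ω above and αR = 3151 Ω below.
Lower section ‖ load = 2968 Ω.
V_wiper = 12.6 × 2968/(748.8 + 2968) = 10.1 V.

V ≈ 10.1 V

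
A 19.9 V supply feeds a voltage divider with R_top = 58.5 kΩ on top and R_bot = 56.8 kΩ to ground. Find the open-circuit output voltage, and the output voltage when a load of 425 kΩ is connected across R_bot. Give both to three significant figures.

Unloaded: 9.80 V; loaded: 9.18 V

Open-circuit: V = 19.9 × 56.8/(58.5 + 56.8) = 9.80 V.
With the load, R_bot becomes R_bot‖R_L = 50.10 kΩ, so V = 19.9 × 50.10/108.6 = 9.18 V.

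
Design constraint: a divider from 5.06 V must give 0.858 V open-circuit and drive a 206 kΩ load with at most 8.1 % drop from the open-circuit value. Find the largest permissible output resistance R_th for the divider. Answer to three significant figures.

Loading drop = R_th/(R_th + R_L) ≤ 0.0810, so R_th ≤ R_L · ε/(1−ε) = 206 kΩ × 0.0810/0.9190 = 18.2 kΩ.

R_th ≤ 18.2 kΩ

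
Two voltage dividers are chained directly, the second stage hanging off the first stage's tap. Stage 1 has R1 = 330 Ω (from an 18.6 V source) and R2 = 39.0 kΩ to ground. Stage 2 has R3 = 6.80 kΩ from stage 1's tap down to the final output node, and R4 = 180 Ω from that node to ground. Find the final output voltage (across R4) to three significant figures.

V_out ≈ 0.454 V

Stage 2 presents R3+R4 = 6980 Ω as a load on stage 1's tap.
Stage 1's lower leg becomes R2‖(R3+R4) = 5920 Ω, so V_mid = 18.6 × 5920/6250 = 17.62 V.
Stage 2 is itself unloaded: V_out = V_mid × R4/(R3+R4) = 17.62 × 180/6980 = 0.454 V.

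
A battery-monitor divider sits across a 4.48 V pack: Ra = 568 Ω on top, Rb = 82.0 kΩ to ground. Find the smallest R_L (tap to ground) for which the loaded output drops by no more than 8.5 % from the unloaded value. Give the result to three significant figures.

Output resistance R_th = Ra‖Rb = (568 × 82000)/82570 = 564.1 Ω.
The fractional drop is R_th/(R_th + R_L); requiring this ≤ 0.0850 gives R_L ≥ R_th(1/0.0850 − 1) = 564.1 × 10.76 = 6.07 kΩ.

R_L(min) ≈ 6.07 kΩ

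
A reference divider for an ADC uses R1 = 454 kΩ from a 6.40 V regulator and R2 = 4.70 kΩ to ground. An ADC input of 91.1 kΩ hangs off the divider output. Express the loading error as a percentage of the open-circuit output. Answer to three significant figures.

4.86 %

The divider's output (Thévenin) resistance is R1‖R2 = 4.652 kΩ.
Fractional drop under load = R_th/(R_th + R_L) = 4.652 / (4.652 + 91.1) = 0.04858.
So the output falls by 4.86 %.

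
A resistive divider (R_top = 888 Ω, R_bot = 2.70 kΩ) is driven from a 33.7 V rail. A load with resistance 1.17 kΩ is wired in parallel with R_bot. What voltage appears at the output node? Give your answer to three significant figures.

V_out ≈ 16.1 V

The load sits in parallel with R_bot: R_bot‖R_L = (2700 × 1170) / (2700 + 1170) = 816.3 Ω.
V_out = 33.7 × 816.3 / (888 + 816.3) = 33.7 × 816.3/1704 = 16.1 V.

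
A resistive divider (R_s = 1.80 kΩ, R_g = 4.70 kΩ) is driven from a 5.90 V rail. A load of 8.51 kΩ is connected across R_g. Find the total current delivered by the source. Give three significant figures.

I ≈ 1.22 mA

R_g‖R_L = 3.028 kΩ, so the source sees R_s + R_g‖R_L = 4.828 kΩ.
I = 5.90 V / 4.828 kΩ = 1.22 mA.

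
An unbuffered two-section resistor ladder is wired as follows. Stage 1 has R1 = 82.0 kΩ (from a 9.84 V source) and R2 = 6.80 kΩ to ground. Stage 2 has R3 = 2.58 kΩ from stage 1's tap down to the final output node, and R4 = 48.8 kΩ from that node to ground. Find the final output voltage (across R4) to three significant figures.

V_out ≈ 0.638 V

Stage 2 presents R3+R4 = 51.38 kΩ as a load on stage 1's tap.
Stage 1's lower leg becomes R2‖(R3+R4) = 6.005 kΩ, so V_mid = 9.84 × 6.005/88.01 = 0.6715 V.
Stage 2 is itself unloaded: V_out = V_mid × R4/(R3+R4) = 0.6715 × 48.8/51.38 = 0.638 V.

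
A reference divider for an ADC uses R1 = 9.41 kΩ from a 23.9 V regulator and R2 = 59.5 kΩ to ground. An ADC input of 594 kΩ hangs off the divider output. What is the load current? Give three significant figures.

R2‖R_L = 54.08 kΩ; V_out = 23.9 × 54.08/63.49 = 20.36 V.
I_L = V_out / R_L = 20.36 / 594 kΩ = 0.0343 mA.

I_L ≈ 0.0343 mA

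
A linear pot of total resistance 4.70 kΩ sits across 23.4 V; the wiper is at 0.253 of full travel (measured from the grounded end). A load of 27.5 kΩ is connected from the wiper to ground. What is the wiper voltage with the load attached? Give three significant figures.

V ≈ 5.73 V

The wiper splits the pot into (1−α)R = 3.511 kΩ above and αR = 1.189 kΩ below.
Lower section ‖ load = 1.140 kΩ.
V_wiper = 23.4 × 1.140/(3.511 + 1.140) = 5.73 V.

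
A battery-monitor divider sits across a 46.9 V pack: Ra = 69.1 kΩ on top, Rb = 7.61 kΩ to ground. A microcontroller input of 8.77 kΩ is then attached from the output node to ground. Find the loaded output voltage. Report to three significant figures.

V_out ≈ 2.61 V

The load sits in parallel with Rb: Rb‖R_L = (7.61 × 8.77) / (7.61 + 8.77) = 4.074 kΩ.
V_out = 46.9 × 4.074 / (69.1 + 4.074) = 46.9 × 4.074/73.17 = 2.61 V.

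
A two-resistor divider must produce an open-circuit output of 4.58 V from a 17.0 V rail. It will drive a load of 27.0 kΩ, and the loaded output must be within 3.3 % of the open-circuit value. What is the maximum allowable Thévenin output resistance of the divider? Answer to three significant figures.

Loading drop = R_th/(R_th + R_L) ≤ 0.0330, so R_th ≤ R_L · ε/(1−ε) = 27.0 kΩ × 0.0330/0.9670 = 921 Ω.
(Any R1, R2 with R2/(R1+R2) = 0.269 and R1‖R2 ≤ 921 Ω will meet the spec.)

R_th ≤ 921 Ω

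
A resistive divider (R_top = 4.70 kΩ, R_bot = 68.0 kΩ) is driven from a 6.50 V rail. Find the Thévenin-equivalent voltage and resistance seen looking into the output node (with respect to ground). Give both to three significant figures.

V_th is the open-circuit tap voltage: 6.50 × 68.0/(4.70 + 68.0) = 6.08 V.
With the supply zeroed, R_top and R_bot appear in parallel from the tap: R_th = R_top‖R_bot = (4.70 × 68.0)/72.70 = 4.40 kΩ.

V_th = 6.08 V, R_th = 4.40 kΩ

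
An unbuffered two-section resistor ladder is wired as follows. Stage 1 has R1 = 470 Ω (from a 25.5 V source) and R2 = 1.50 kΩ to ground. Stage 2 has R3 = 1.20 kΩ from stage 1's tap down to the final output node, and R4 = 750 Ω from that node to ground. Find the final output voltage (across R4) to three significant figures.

Stage 2 presents R3+R4 = 1950 Ω as a load on stage 1's tap.
Stage 1's lower leg becomes R2‖(R3+R4) = 847.8 Ω, so V_mid = 25.5 × 847.8/1318 = 16.41 V.
Stage 2 is itself unloaded: V_out = V_mid × R4/(R3+R4) = 16.41 × 750/1950 = 6.31 V.

V_out ≈ 6.31 V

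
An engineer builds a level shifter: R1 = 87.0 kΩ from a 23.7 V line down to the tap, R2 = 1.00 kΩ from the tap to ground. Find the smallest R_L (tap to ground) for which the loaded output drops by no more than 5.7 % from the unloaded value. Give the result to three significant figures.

R_L(min) ≈ 16.4 kΩ

Output resistance R_th = R1‖R2 = (87000 × 1000)/88000 = 988.6 Ω.
The fractional drop is R_th/(R_th + R_L); requiring this ≤ 0.0570 gives R_L ≥ R_th(1/0.0570 − 1) = 988.6 × 16.54 = 16.4 kΩ.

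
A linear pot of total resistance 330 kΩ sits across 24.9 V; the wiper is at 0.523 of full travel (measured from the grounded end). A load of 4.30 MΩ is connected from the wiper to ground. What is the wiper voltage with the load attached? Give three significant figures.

V ≈ 12.8 V

The wiper splits the pot into (1−α)R = 157.4 kΩ above and αR = 172.6 kΩ below.
Lower section ‖ load = 165.9 kΩ.
V_wiper = 24.9 × 165.9/(157.4 + 165.9) = 12.8 V.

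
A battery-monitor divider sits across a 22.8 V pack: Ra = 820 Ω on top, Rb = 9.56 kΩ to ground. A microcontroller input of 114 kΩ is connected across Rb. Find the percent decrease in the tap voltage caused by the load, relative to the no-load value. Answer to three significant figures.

0.658 %

The divider's output (Thévenin) resistance is Ra‖Rb = 755.2 Ω.
Fractional drop under load = R_th/(R_th + R_L) = 755.2 / (755.2 + 114000) = 0.006581.
So the output falls by 0.658 %.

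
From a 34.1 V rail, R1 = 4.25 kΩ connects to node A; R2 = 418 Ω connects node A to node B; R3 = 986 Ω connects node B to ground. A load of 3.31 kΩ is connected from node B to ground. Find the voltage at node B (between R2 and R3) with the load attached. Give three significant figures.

At node B, R3 is in parallel with the load: R3‖R_L = 759.7 Ω.
Below node A the resistance is R2 + (R3‖R_L) = 1178 Ω, so V_A = 34.1 × 1178/5428 = 7.399 V.
Then V_B = V_A × (R3‖R_L)/(R2 + R3‖R_L) = 7.399 × 759.7/1178 = 4.77 V.

V ≈ 4.77 V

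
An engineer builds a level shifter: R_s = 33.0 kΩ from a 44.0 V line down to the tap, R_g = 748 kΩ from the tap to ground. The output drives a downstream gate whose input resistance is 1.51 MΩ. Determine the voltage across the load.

V_out ≈ 41.3 V

The load sits in parallel with R_g: R_g‖R_L = (748 × 1510) / (748 + 1510) = 500.2 kΩ.
V_out = 44.0 × 500.2 / (33.0 + 500.2) = 44.0 × 500.2/533.2 = 41.3 V.
(Unloaded it would have been 42.1 V.)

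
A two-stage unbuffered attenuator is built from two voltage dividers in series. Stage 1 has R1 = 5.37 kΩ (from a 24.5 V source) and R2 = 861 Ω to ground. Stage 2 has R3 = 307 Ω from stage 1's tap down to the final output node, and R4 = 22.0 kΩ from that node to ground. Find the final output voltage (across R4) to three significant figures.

V_out ≈ 3.23 V

Stage 2 presents R3+R4 = 22310 Ω as a load on stage 1's tap.
Stage 1's lower leg becomes R2‖(R3+R4) = 829.0 Ω, so V_mid = 24.5 × 829.0/6199 = 3.276 V.
Stage 2 is itself unloaded: V_out = V_mid × R4/(R3+R4) = 3.276 × 22000/22310 = 3.23 V.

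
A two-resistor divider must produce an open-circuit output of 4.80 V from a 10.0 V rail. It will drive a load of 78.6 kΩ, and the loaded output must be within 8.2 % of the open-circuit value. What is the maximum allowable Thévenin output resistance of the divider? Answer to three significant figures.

R_th ≤ 7.02 kΩ

Loading drop = R_th/(R_th + R_L) ≤ 0.0820, so R_th ≤ R_L · ε/(1−ε) = 78.6 kΩ × 0.0820/0.9180 = 7.02 kΩ.
(Any R1, R2 with R2/(R1+R2) = 0.480 and R1‖R2 ≤ 7.02 kΩ will meet the spec.)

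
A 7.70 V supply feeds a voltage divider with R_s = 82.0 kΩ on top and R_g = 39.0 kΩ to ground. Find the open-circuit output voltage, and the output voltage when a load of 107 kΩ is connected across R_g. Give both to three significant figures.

Open-circuit: V = 7.70 × 39.0/(82.0 + 39.0) = 2.48 V.
With the load, R_g becomes R_g‖R_L = 28.58 kΩ, so V = 7.70 × 28.58/110.6 = 1.99 V.

Unloaded: 2.48 V; loaded: 1.99 V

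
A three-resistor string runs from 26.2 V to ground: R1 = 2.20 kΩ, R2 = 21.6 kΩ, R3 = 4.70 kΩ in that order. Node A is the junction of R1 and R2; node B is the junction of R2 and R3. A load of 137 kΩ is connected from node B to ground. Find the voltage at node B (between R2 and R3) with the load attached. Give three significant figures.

At node B, R3 is in parallel with the load: R3‖R_L = 4.544 kΩ.
Below node A the resistance is R2 + (R3‖R_L) = 26.14 kΩ, so V_A = 26.2 × 26.14/28.34 = 24.17 V.
Then V_B = V_A × (R3‖R_L)/(R2 + R3‖R_L) = 24.17 × 4.544/26.14 = 4.20 V.

V ≈ 4.20 V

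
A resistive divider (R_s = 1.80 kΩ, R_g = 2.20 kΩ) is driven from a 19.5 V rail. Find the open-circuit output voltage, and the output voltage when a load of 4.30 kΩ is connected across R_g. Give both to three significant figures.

Open-circuit: V = 19.5 × 2.20/(1.80 + 2.20) = 10.7 V.
With the load, R_g becomes R_g‖R_L = 1.455 kΩ, so V = 19.5 × 1.455/3.255 = 8.72 V.

Unloaded: 10.7 V; loaded: 8.72 V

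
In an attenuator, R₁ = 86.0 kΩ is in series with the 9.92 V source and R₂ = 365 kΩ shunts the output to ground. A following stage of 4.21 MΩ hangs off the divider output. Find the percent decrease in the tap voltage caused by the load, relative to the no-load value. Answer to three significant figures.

1.63 %

The divider's output (Thévenin) resistance is R₁‖R₂ = 69.60 kΩ.
Fractional drop under load = R_th/(R_th + R_L) = 69.60 / (69.60 + 4210) = 0.01626.
So the output falls by 1.63 %.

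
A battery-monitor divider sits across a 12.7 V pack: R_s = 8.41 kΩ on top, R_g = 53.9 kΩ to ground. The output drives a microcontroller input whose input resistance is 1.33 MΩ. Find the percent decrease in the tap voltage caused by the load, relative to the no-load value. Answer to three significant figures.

0.544 %

The divider's output (Thévenin) resistance is R_s‖R_g = 7.275 kΩ.
Fractional drop under load = R_th/(R_th + R_L) = 7.275 / (7.275 + 1330) = 0.005440.
So the output falls by 0.544 %.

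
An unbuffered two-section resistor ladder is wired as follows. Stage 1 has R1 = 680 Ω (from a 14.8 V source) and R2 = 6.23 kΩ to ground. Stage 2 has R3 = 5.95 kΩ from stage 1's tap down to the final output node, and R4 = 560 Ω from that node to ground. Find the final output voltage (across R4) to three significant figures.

Stage 2 presents R3+R4 = 6510 Ω as a load on stage 1's tap.
Stage 1's lower leg becomes R2‖(R3+R4) = 3183 Ω, so V_mid = 14.8 × 3183/3863 = 12.20 V.
Stage 2 is itself unloaded: V_out = V_mid × R4/(R3+R4) = 12.20 × 560/6510 = 1.05 V.

V_out ≈ 1.05 V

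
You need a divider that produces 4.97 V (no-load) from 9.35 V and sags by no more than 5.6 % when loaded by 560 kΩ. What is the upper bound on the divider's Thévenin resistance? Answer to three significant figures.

R_th ≤ 33.2 kΩ

Loading drop = R_th/(R_th + R_L) ≤ 0.0560, so R_th ≤ R_L · ε/(1−ε) = 560 kΩ × 0.0560/0.9440 = 33.2 kΩ.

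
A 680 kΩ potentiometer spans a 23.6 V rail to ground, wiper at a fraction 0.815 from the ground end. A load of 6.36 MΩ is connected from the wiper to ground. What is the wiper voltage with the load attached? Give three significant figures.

V ≈ 18.9 V

The wiper splits the pot into (1−α)R = 125.8 kΩ above and αR = 554.2 kΩ below.
Lower section ‖ load = 509.8 kΩ.
V_wiper = 23.6 × 509.8/(125.8 + 509.8) = 18.9 V.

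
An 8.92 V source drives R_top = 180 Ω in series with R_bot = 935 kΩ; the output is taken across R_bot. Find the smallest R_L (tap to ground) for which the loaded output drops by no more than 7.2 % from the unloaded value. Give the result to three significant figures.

Output resistance R_th = R_top‖R_bot = (180 × 935000)/935200 = 180.0 Ω.
The fractional drop is R_th/(R_th + R_L); requiring this ≤ 0.0720 gives R_L ≥ R_th(1/0.0720 − 1) = 180.0 × 12.89 = 2.32 kΩ.

R_L(min) ≈ 2.32 kΩ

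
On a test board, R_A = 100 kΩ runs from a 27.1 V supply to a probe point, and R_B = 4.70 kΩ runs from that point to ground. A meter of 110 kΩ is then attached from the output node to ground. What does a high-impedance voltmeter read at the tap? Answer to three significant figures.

The load sits in parallel with R_B: R_B‖R_L = (4.70 × 110) / (4.70 + 110) = 4.507 kΩ.
V_out = 27.1 × 4.507 / (100 + 4.507) = 27.1 × 4.507/104.5 = 1.17 V.

V_out ≈ 1.17 V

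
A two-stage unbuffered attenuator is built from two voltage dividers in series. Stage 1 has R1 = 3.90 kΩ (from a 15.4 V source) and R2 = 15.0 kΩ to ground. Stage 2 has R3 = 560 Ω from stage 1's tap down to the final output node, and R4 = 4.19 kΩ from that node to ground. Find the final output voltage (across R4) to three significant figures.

Stage 2 presents R3+R4 = 4750 Ω as a load on stage 1's tap.
Stage 1's lower leg becomes R2‖(R3+R4) = 3608 Ω, so V_mid = 15.4 × 3608/7508 = 7.400 V.
Stage 2 is itself unloaded: V_out = V_mid × R4/(R3+R4) = 7.400 × 4190/4750 = 6.53 V.

V_out ≈ 6.53 V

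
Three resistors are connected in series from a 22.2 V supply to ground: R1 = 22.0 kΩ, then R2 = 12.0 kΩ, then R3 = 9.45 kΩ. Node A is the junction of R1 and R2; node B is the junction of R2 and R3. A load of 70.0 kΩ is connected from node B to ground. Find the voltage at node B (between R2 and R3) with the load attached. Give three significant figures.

At node B, R3 is in parallel with the load: R3‖R_L = 8.326 kΩ.
Below node A the resistance is R2 + (R3‖R_L) = 20.33 kΩ, so V_A = 22.2 × 20.33/42.33 = 10.66 V.
Then V_B = V_A × (R3‖R_L)/(R2 + R3‖R_L) = 10.66 × 8.326/20.33 = 4.37 V.

V ≈ 4.37 V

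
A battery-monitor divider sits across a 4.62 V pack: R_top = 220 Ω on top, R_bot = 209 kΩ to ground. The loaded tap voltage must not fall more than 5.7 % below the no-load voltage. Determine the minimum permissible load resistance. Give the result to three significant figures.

Output resistance R_th = R_top‖R_bot = (220 × 209000)/209200 = 219.8 Ω.
The fractional drop is R_th/(R_th + R_L); requiring this ≤ 0.0570 gives R_L ≥ R_th(1/0.0570 − 1) = 219.8 × 16.54 = 3.64 kΩ.

R_L(min) ≈ 3.64 kΩ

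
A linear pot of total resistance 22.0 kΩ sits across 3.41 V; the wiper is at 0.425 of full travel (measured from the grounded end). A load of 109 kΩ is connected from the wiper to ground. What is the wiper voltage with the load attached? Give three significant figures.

The wiper splits the pot into (1−α)R = 12.65 kΩ above and αR = 9.350 kΩ below.
Lower section ‖ load = 8.611 kΩ.
V_wiper = 3.41 × 8.611/(12.65 + 8.611) = 1.38 V.

V ≈ 1.38 V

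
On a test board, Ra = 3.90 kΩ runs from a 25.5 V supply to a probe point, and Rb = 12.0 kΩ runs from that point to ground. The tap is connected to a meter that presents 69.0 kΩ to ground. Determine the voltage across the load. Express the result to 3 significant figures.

The load sits in parallel with Rb: Rb‖R_L = (12.0 × 69.0) / (12.0 + 69.0) = 10.22 kΩ.
V_out = 25.5 × 10.22 / (3.90 + 10.22) = 25.5 × 10.22/14.12 = 18.5 V.
(Unloaded it would have been 19.2 V.)

V_out ≈ 18.5 V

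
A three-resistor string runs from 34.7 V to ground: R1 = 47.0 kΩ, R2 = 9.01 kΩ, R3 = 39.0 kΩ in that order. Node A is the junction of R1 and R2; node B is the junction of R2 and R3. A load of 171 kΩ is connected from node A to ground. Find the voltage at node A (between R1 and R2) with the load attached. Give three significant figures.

V ≈ 15.4 V

Below node A the series string R2+R3 = 48.01 kΩ sits in parallel with the 171 kΩ load: 37.49 kΩ.
V_A = 34.7 × 37.49/(47.0 + 37.49) = 15.4 V.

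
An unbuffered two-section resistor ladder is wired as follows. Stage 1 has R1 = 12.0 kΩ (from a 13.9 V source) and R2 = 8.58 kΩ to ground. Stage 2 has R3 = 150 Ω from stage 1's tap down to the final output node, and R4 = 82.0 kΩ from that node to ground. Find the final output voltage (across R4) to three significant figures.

Stage 2 presents R3+R4 = 82150 Ω as a load on stage 1's tap.
Stage 1's lower leg becomes R2‖(R3+R4) = 7769 Ω, so V_mid = 13.9 × 7769/19770 = 5.462 V.
Stage 2 is itself unloaded: V_out = V_mid × R4/(R3+R4) = 5.462 × 82000/82150 = 5.45 V.

V_out ≈ 5.45 V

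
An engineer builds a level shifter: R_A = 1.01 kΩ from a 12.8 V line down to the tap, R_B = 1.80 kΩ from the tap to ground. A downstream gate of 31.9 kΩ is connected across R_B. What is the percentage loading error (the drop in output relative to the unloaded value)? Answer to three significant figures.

1.99 %

The divider's output (Thévenin) resistance is R_A‖R_B = 0.6470 kΩ.
Fractional drop under load = R_th/(R_th + R_L) = 0.6470 / (0.6470 + 31.9) = 0.01988.
So the output falls by 1.99 %.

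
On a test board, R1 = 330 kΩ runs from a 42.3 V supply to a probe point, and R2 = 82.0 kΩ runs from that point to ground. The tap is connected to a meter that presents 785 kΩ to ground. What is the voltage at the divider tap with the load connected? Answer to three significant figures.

The load sits in parallel with R2: R2‖R_L = (82.0 × 785) / (82.0 + 785) = 74.24 kΩ.
V_out = 42.3 × 74.24 / (330 + 74.24) = 42.3 × 74.24/404.2 = 7.77 V.
(Unloaded it would have been 8.42 V.)

V_out ≈ 7.77 V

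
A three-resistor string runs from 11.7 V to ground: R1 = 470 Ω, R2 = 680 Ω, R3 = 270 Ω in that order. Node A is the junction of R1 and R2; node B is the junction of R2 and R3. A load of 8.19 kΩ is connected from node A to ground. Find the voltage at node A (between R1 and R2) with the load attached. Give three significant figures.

V ≈ 7.54 V

Below node A the series string R2+R3 = 950.0 Ω sits in parallel with the 8190 Ω load: 851.3 Ω.
V_A = 11.7 × 851.3/(470 + 851.3) = 7.54 V.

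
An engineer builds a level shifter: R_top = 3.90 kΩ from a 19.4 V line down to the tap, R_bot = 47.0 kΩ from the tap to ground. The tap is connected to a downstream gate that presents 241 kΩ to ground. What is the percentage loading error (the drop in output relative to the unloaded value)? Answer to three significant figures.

1.47 %

The divider's output (Thévenin) resistance is R_top‖R_bot = 3.601 kΩ.
Fractional drop under load = R_th/(R_th + R_L) = 3.601 / (3.601 + 241) = 0.01472.
So the output falls by 1.47 %.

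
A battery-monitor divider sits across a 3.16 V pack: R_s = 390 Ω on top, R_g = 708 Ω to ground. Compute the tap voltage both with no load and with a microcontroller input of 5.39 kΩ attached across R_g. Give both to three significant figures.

Open-circuit: V = 3.16 × 708/(390 + 708) = 2.04 V.
With the load, R_g becomes R_g‖R_L = 625.8 Ω, so V = 3.16 × 625.8/1016 = 1.95 V.

Unloaded: 2.04 V; loaded: 1.95 V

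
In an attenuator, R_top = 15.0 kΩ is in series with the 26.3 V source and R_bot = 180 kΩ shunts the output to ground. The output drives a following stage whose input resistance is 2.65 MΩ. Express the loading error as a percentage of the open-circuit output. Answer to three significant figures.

The divider's output (Thévenin) resistance is R_top‖R_bot = 13.85 kΩ.
Fractional drop under load = R_th/(R_th + R_L) = 13.85 / (13.85 + 2650) = 0.005198.
So the output falls by 0.520 %.

0.520 %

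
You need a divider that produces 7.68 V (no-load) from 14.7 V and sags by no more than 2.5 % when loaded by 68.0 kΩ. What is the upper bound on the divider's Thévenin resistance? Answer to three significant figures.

R_th ≤ 1.74 kΩ

Loading drop = R_th/(R_th + R_L) ≤ 0.0250, so R_th ≤ R_L · ε/(1−ε) = 68.0 kΩ × 0.0250/0.9750 = 1.74 kΩ.
(Any R1, R2 with R2/(R1+R2) = 0.522 and R1‖R2 ≤ 1.74 kΩ will meet the spec.)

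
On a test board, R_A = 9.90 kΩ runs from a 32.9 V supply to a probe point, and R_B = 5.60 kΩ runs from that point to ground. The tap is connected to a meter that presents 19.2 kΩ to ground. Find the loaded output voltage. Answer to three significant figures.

The load sits in parallel with R_B: R_B‖R_L = (5.60 × 19.2) / (5.60 + 19.2) = 4.335 kΩ.
V_out = 32.9 × 4.335 / (9.90 + 4.335) = 32.9 × 4.335/14.24 = 10.0 V.

V_out ≈ 10.0 V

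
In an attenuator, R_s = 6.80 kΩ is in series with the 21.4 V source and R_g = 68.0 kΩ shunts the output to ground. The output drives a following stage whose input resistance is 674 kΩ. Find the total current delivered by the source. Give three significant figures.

R_g‖R_L = 61.77 kΩ, so the source sees R_s + R_g‖R_L = 68.57 kΩ.
I = 21.4 V / 68.57 kΩ = 0.312 mA.

I ≈ 0.312 mA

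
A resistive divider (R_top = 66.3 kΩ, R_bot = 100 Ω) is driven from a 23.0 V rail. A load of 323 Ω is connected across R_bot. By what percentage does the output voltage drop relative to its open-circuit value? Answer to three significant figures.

The divider's output (Thévenin) resistance is R_top‖R_bot = 99.85 Ω.
Fractional drop under load = R_th/(R_th + R_L) = 99.85 / (99.85 + 323) = 0.2361.
So the output falls by 23.6 %.

23.6 %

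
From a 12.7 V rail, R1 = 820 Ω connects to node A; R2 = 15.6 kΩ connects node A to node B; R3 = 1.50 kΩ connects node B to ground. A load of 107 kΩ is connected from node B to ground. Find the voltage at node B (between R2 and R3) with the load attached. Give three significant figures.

V ≈ 1.05 V

At node B, R3 is in parallel with the load: R3‖R_L = 1479 Ω.
Below node A the resistance is R2 + (R3‖R_L) = 17080 Ω, so V_A = 12.7 × 17080/17900 = 12.12 V.
Then V_B = V_A × (R3‖R_L)/(R2 + R3‖R_L) = 12.12 × 1479/17080 = 1.05 V.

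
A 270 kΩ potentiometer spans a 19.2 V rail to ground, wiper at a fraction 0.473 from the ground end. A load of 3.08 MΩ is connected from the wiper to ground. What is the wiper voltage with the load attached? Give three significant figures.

V ≈ 8.89 V

The wiper splits the pot into (1−α)R = 142.3 kΩ above and αR = 127.7 kΩ below.
Lower section ‖ load = 122.6 kΩ.
V_wiper = 19.2 × 122.6/(142.3 + 122.6) = 8.89 V.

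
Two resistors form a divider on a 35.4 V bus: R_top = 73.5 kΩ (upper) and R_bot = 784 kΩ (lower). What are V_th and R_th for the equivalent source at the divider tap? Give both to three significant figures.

V_th is the open-circuit tap voltage: 35.4 × 784/(73.5 + 784) = 32.4 V.
With the supply zeroed, R_top and R_bot appear in parallel from the tap: R_th = R_top‖R_bot = (73.5 × 784)/857.5 = 67.2 kΩ.

V_th = 32.4 V, R_th = 67.2 kΩ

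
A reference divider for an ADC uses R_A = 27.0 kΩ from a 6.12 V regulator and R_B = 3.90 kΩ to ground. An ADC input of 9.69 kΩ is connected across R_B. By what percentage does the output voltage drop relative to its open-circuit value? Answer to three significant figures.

26.0 %

Unloaded V = 6.12 × 3.90/30.90 = 0.7724 V.
Loaded: R_B‖R_L = 2.781 kΩ, giving V = 6.12 × 2.781/29.78 = 0.5715 V.
Drop = (0.7724 − 0.5715) / 0.7724 = 26.0 %.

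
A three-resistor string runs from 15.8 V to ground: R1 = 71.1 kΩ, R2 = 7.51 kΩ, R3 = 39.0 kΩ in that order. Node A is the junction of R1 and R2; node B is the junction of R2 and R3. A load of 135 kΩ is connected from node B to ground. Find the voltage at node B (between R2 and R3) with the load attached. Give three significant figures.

V ≈ 4.39 V

At node B, R3 is in parallel with the load: R3‖R_L = 30.26 kΩ.
Below node A the resistance is R2 + (R3‖R_L) = 37.77 kΩ, so V_A = 15.8 × 37.77/108.9 = 5.481 V.
Then V_B = V_A × (R3‖R_L)/(R2 + R3‖R_L) = 5.481 × 30.26/37.77 = 4.39 V.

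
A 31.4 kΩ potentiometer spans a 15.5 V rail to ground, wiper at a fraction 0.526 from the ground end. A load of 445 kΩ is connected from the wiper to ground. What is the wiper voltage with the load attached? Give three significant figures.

V ≈ 8.01 V

The wiper splits the pot into (1−α)R = 14.88 kΩ above and αR = 16.52 kΩ below.
Lower section ‖ load = 15.93 kΩ.
V_wiper = 15.5 × 15.93/(14.88 + 15.93) = 8.01 V.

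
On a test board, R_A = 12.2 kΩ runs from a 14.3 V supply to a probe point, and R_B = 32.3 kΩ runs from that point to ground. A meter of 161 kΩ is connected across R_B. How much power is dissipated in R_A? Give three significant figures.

P ≈ 1.63 mW

Total resistance from the source is R_A + (R_B‖R_L) = 39.10 kΩ, so I = 14.3/39.10 kΩ = 0.3657 mA.
P = I²·R_A = (0.3657 mA)² × 12.2 kΩ = 1.63 mW.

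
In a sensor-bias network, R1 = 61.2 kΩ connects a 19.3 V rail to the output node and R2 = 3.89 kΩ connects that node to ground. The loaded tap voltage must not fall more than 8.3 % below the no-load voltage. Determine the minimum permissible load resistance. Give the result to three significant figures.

Output resistance R_th = R1‖R2 = (61.2 × 3.89)/65.09 = 3.658 kΩ.
The fractional drop is R_th/(R_th + R_L); requiring this ≤ 0.0830 gives R_L ≥ R_th(1/0.0830 − 1) = 3.658 × 11.05 = 40.4 kΩ.

R_L(min) ≈ 40.4 kΩ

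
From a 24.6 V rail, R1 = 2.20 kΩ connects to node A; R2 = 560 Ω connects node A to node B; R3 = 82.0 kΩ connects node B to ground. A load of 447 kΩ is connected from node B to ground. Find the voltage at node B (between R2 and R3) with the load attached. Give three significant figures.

At node B, R3 is in parallel with the load: R3‖R_L = 69290 Ω.
Below node A the resistance is R2 + (R3‖R_L) = 69850 Ω, so V_A = 24.6 × 69850/72050 = 23.85 V.
Then V_B = V_A × (R3‖R_L)/(R2 + R3‖R_L) = 23.85 × 69290/69850 = 23.7 V.

V ≈ 23.7 V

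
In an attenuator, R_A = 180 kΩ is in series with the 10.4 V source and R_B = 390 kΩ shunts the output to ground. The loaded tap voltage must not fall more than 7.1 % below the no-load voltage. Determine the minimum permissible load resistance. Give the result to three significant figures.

Output resistance R_th = R_A‖R_B = (180 × 390)/570.0 = 123.2 kΩ.
The fractional drop is R_th/(R_th + R_L); requiring this ≤ 0.0710 gives R_L ≥ R_th(1/0.0710 − 1) = 123.2 × 13.08 = 1.61 MΩ.

R_L(min) ≈ 1.61 MΩ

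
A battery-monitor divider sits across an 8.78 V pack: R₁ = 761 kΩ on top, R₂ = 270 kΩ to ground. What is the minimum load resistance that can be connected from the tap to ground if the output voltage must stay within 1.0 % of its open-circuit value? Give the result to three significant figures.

R_L(min) ≈ 19.7 MΩ

Output resistance R_th = R₁‖R₂ = (761 × 270)/1031 = 199.3 kΩ.
The fractional drop is R_th/(R_th + R_L); requiring this ≤ 0.0100 gives R_L ≥ R_th(1/0.0100 − 1) = 199.3 × 99.00 = 19.7 MΩ.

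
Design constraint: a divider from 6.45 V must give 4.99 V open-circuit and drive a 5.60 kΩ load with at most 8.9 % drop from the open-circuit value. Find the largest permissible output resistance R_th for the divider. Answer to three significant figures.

Loading drop = R_th/(R_th + R_L) ≤ 0.0890, so R_th ≤ R_L · ε/(1−ε) = 5.60 kΩ × 0.0890/0.9110 = 547 Ω.

R_th ≤ 547 Ω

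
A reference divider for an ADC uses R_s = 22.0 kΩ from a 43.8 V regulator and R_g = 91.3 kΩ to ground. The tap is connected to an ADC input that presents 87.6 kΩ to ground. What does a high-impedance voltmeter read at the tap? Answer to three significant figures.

The load sits in parallel with R_g: R_g‖R_L = (91.3 × 87.6) / (91.3 + 87.6) = 44.71 kΩ.
V_out = 43.8 × 44.71 / (22.0 + 44.71) = 43.8 × 44.71/66.71 = 29.4 V.

V_out ≈ 29.4 V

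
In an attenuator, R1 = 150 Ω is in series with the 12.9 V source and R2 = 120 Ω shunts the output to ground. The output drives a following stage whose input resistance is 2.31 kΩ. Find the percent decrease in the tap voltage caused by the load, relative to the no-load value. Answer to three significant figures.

The divider's output (Thévenin) resistance is R1‖R2 = 66.67 Ω.
Fractional drop under load = R_th/(R_th + R_L) = 66.67 / (66.67 + 2310) = 0.02805.
So the output falls by 2.81 %.

2.81 %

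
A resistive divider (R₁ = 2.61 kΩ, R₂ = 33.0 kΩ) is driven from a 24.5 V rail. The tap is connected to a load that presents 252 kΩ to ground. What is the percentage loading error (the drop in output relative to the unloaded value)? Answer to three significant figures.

0.951 %

The divider's output (Thévenin) resistance is R₁‖R₂ = 2.419 kΩ.
Fractional drop under load = R_th/(R_th + R_L) = 2.419 / (2.419 + 252) = 0.009507.
So the output falls by 0.951 %.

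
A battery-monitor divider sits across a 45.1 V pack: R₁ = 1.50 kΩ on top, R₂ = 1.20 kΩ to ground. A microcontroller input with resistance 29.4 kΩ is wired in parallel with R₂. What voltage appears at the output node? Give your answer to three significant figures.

V_out ≈ 19.6 V

The load sits in parallel with R₂: R₂‖R_L = (1.20 × 29.4) / (1.20 + 29.4) = 1.153 kΩ.
V_out = 45.1 × 1.153 / (1.50 + 1.153) = 45.1 × 1.153/2.653 = 19.6 V.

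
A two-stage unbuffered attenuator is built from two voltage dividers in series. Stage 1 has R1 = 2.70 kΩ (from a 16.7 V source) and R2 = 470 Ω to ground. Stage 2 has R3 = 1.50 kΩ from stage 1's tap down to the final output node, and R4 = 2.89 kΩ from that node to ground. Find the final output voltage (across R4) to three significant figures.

Stage 2 presents R3+R4 = 4390 Ω as a load on stage 1's tap.
Stage 1's lower leg becomes R2‖(R3+R4) = 424.5 Ω, so V_mid = 16.7 × 424.5/3125 = 2.269 V.
Stage 2 is itself unloaded: V_out = V_mid × R4/(R3+R4) = 2.269 × 2890/4390 = 1.49 V.

V_out ≈ 1.49 V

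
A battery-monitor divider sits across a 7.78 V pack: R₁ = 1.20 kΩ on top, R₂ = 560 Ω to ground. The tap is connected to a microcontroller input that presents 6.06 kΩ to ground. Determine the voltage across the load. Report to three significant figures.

V_out ≈ 2.33 V

The load sits in parallel with R₂: R₂‖R_L = (560 × 6060) / (560 + 6060) = 512.6 Ω.
V_out = 7.78 × 512.6 / (1200 + 512.6) = 7.78 × 512.6/1713 = 2.33 V.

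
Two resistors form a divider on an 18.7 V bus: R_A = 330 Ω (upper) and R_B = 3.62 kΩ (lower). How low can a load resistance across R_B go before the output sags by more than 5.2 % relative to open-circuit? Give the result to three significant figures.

R_L(min) ≈ 5.51 kΩ

Output resistance R_th = R_A‖R_B = (330 × 3620)/3950 = 302.4 Ω.
The fractional drop is R_th/(R_th + R_L); requiring this ≤ 0.0520 gives R_L ≥ R_th(1/0.0520 − 1) = 302.4 × 18.23 = 5.51 kΩ.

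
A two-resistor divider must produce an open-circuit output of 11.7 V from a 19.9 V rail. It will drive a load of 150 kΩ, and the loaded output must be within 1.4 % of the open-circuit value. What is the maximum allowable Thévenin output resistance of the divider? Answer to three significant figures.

Loading drop = R_th/(R_th + R_L) ≤ 0.0140, so R_th ≤ R_L · ε/(1−ε) = 150 kΩ × 0.0140/0.9860 = 2.13 kΩ.

R_th ≤ 2.13 kΩ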